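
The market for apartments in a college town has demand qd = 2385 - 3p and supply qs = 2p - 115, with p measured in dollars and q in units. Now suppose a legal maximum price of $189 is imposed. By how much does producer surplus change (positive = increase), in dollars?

In a free market, 2385 - 3p = 2p - 115 gives the equilibrium p* = 500, q* = 885.
The ceiling of 189 is below the equilibrium price 500, so it binds.
At p = 189: qd = 2385 - 3·189 = 1818 and qs = 2·189 - 115 = 263.
Producer surplus without the control is ½ · (500 - 57.5) · 885 = 195806.25.
With the ceiling, producers sell 263 units at 189, so PS = ½ · (189 - 57.5) · 263 = 17292.25.
Change in producer surplus = 17292.25 - 195806.25 = -178514.

-178514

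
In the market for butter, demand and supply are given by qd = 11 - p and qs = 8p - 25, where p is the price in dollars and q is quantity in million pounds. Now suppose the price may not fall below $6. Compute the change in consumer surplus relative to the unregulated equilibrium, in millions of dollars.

-12

Without the control the market clears where 11 - p = 8p - 25, i.e. p* = 4 and q* = 7.
Since 6 > 4, the floor is binding.
At p = 6: qd = 11 - 6 = 5 and qs = 8·6 - 25 = 23.
Consumer surplus without the control is ½ · (11 - 4) · 7 = 24.5.
With the floor, consumers buy 5 units at 6, so CS = ½ · (11 - 6) · 5 = 12.5.
Change in consumer surplus = 12.5 - 24.5 = -12.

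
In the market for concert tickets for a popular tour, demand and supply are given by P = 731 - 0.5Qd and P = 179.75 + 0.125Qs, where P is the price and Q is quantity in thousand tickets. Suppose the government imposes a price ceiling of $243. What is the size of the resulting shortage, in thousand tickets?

Rearranging demand gives Qd = 1462 - 2P; rearranging supply gives Qs = 8P - 1438. In a free market, 1462 - 2P = 8P - 1438 gives the equilibrium P* = 290, Q* = 882.
Because the ceiling (243) lies below the market-clearing price, it is binding.
At P = 243: Qd = 1462 - 2·243 = 976 and Qs = 8·243 - 1438 = 506.
Shortage = Qd - Qs = 976 - 506 = 470.

470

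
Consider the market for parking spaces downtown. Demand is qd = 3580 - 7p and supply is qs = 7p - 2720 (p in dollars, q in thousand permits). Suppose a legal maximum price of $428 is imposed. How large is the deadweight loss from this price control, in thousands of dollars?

Equilibrium: 3580 - 7p = 7p - 2720, so 6300 = 14p and p* = 450, q* = 430.
The ceiling of 428 is below the equilibrium price 450, so it binds.
At p = 428: qd = 3580 - 7·428 = 584 and qs = 7·428 - 2720 = 276.
Quantity traded falls to 276. At q = 276 the demand price is (3580 - 276)/7 = 472 and the supply price is (2720 + 276)/7 = 428.
Deadweight loss = ½ · (472 - 428) · (430 - 276) = ½ · 44 · 154 = 3388.

3388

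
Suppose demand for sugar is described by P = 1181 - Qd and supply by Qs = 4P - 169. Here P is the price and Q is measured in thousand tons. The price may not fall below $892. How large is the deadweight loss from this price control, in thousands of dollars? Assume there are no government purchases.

241802.5

Rearranging demand gives Qd = 1181 - P. Setting quantity demanded equal to quantity supplied, 1181 - P = 4P - 169, gives P* = 270 and Q* = 911.
The floor of 892 is above the equilibrium price 270, so it binds.
At P = 892: Qd = 1181 - 892 = 289 and Qs = 4·892 - 169 = 3399.
Quantity traded falls to 289. At Q = 289 the demand price is 1181 - 289 = 892 and the supply price is (169 + 289)/4 = 114.5.
Deadweight loss = ½ · (892 - 114.5) · (911 - 289) = ½ · 777.5 · 622 = 241802.5.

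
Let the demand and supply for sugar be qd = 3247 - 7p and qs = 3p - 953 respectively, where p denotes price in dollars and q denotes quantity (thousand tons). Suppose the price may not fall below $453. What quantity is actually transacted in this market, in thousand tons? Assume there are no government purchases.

76

Without the control the market clears where 3247 - 7p = 3p - 953, i.e. p* = 420 and q* = 307.
The floor of 453 is above the equilibrium price 420, so it binds.
At p = 453: qd = 3247 - 7·453 = 76 and qs = 3·453 - 953 = 406.
The quantity actually transacted is the short side, demand: 76.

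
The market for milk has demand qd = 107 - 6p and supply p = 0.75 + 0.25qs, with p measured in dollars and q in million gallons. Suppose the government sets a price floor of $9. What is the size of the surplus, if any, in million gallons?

Rearranging supply gives qs = 4p - 3. Without the control the market clears where 107 - 6p = 4p - 3, i.e. p* = 11 and q* = 41.
Since 9 is below p* = 11, the floor does not bind and the free-market outcome prevails.
Since the control does not bind, there is no surplus.

0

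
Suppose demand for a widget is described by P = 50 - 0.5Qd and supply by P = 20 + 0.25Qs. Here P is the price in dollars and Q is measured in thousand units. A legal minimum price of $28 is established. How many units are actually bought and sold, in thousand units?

40

Rearranging demand gives Qd = 100 - 2P; rearranging supply gives Qs = 4P - 80. Without the control the market clears where 100 - 2P = 4P - 80, i.e. P* = 30 and Q* = 40.
The floor of 28 is below the equilibrium price 30, so it is not binding; the market clears at P* = 30, Q* = 40.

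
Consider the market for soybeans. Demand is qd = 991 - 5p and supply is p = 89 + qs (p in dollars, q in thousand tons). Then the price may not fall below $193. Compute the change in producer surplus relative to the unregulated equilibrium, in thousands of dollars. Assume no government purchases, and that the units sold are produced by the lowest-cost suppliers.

Rearranging supply gives qs = p - 89. In a free market, 991 - 5p = p - 89 gives the equilibrium p* = 180, q* = 91.
The floor of 193 is above the equilibrium price 180, so it binds.
At p = 193: qd = 991 - 5·193 = 26 and qs = 193 - 89 = 104.
Producer surplus without the control is ½ · (180 - 89) · 91 = 4140.5.
With the floor, 26 units are sold at 193. The supply price at q = 26 is 115, so PS = ½ · [(193 - 89) + (193 - 115)] · 26 = 2366.
Change in producer surplus = 2366 - 4140.5 = -1774.5.

-1774.5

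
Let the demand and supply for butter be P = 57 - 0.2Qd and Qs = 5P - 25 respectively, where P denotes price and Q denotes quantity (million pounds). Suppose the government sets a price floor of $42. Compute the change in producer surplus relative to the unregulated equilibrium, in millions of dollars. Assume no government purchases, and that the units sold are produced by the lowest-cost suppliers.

Rearranging demand gives Qd = 285 - 5P. In a free market, 285 - 5P = 5P - 25 gives the equilibrium P* = 31, Q* = 130.
Because the floor (42) lies above the market-clearing price, it is binding.
At P = 42: Qd = 285 - 5·42 = 75 and Qs = 5·42 - 25 = 185.
Producer surplus without the control is ½ · (31 - 5) · 130 = 1690.
With the floor, 75 units are sold at 42. The supply price at Q = 75 is 20, so PS = ½ · [(42 - 5) + (42 - 20)] · 75 = 2212.5.
Change in producer surplus = 2212.5 - 1690 = 522.5.

522.5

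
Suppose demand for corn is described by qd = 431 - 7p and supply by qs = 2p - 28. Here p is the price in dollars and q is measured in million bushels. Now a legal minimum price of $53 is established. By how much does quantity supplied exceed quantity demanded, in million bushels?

In a free market, 431 - 7p = 2p - 28 gives the equilibrium p* = 51, q* = 74.
The floor of 53 is above the equilibrium price 51, so it binds.
At p = 53: qd = 431 - 7·53 = 60 and qs = 2·53 - 28 = 78.
Surplus = qs - qd = 78 - 60 = 18.

18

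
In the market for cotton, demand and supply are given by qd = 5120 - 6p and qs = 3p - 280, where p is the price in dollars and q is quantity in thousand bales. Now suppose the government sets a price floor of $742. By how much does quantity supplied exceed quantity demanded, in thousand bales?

Without the control the market clears where 5120 - 6p = 3p - 280, i.e. p* = 600 and q* = 1520.
The floor of 742 is above the equilibrium price 600, so it binds.
At p = 742: qd = 5120 - 6·742 = 668 and qs = 3·742 - 280 = 1946.
Surplus = qs - qd = 1946 - 668 = 1278.

1278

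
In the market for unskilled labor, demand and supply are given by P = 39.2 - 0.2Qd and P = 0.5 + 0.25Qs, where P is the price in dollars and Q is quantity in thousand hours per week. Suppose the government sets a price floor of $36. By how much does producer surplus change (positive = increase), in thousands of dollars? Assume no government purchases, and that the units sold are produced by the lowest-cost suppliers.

-388.5

Rearranging demand gives Qd = 196 - 5P; rearranging supply gives Qs = 4P - 2. Setting quantity demanded equal to quantity supplied, 196 - 5P = 4P - 2, gives P* = 22 and Q* = 86.
The floor of 36 is above the equilibrium price 22, so it binds.
At P = 36: Qd = 196 - 5·36 = 16 and Qs = 4·36 - 2 = 142.
Producer surplus without the control is ½ · (22 - 0.5) · 86 = 924.5.
With the floor, 16 units are sold at 36. The supply price at Q = 16 is 4.5, so PS = ½ · [(36 - 0.5) + (36 - 4.5)] · 16 = 536.
Change in producer surplus = 536 - 924.5 = -388.5.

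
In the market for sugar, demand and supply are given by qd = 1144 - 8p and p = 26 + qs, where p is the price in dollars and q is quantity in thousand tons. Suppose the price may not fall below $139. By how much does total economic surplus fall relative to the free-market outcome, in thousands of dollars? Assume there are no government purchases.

2916

Rearranging supply gives qs = p - 26. Setting quantity demanded equal to quantity supplied, 1144 - 8p = p - 26, gives p* = 130 and q* = 104.
Because the floor (139) lies above the market-clearing price, it is binding.
At p = 139: qd = 1144 - 8·139 = 32 and qs = 139 - 26 = 113.
Quantity traded falls to 32. At q = 32 the demand price is (1144 - 32)/8 = 139 and the supply price is 26 + 32 = 58.
Deadweight loss = ½ · (139 - 58) · (104 - 32) = ½ · 81 · 72 = 2916.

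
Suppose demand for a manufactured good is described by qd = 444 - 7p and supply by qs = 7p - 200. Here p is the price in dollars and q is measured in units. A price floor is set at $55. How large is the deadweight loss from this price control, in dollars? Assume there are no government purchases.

Without the control the market clears where 444 - 7p = 7p - 200, i.e. p* = 46 and q* = 122.
Since 55 > 46, the floor is binding.
At p = 55: qd = 444 - 7·55 = 59 and qs = 7·55 - 200 = 185.
Quantity traded falls to 59. At q = 59 the demand price is (444 - 59)/7 = 55 and the supply price is (200 + 59)/7 = 37.
Deadweight loss = ½ · (55 - 37) · (122 - 59) = ½ · 18 · 63 = 567.

567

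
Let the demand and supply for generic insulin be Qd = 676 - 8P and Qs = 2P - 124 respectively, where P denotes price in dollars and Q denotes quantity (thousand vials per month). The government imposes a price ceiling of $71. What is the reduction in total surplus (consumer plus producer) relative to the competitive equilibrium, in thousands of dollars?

Without the control the market clears where 676 - 8P = 2P - 124, i.e. P* = 80 and Q* = 36.
Because the ceiling (71) lies below the market-clearing price, it is binding.
At P = 71: Qd = 676 - 8·71 = 108 and Qs = 2·71 - 124 = 18.
Quantity traded falls to 18. At Q = 18 the demand price is (676 - 18)/8 = 82.25 and the supply price is (124 + 18)/2 = 71.
Deadweight loss = ½ · (82.25 - 71) · (36 - 18) = ½ · 11.25 · 18 = 101.25.

101.25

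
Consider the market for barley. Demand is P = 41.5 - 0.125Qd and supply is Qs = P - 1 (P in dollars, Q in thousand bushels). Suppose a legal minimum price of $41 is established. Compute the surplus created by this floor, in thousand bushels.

36

Rearranging demand gives Qd = 332 - 8P. Without the control the market clears where 332 - 8P = P - 1, i.e. P* = 37 and Q* = 36.
The floor of 41 is above the equilibrium price 37, so it binds.
At P = 41: Qd = 332 - 8·41 = 4 and Qs = 41 - 1 = 40.
Surplus = Qs - Qd = 40 - 4 = 36.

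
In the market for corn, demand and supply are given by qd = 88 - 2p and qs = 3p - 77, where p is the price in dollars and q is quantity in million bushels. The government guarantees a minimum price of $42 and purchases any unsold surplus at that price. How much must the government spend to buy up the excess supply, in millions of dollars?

Setting quantity demanded equal to quantity supplied, 88 - 2p = 3p - 77, gives p* = 33 and q* = 22.
Because the floor (42) lies above the market-clearing price, it is binding.
At p = 42: qd = 88 - 2·42 = 4 and qs = 3·42 - 77 = 49.
Surplus = qs - qd = 45.
Government expenditure = surplus × support price = 45 × 42 = 1890.

1890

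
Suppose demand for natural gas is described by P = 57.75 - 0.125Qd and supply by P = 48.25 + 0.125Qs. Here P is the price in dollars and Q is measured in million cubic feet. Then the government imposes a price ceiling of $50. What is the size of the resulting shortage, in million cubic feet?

Rearranging demand gives Qd = 462 - 8P; rearranging supply gives Qs = 8P - 386. In a free market, 462 - 8P = 8P - 386 gives the equilibrium P* = 53, Q* = 38.
Since 50 < 53, the ceiling is binding.
At P = 50: Qd = 462 - 8·50 = 62 and Qs = 8·50 - 386 = 14.
Shortage = Qd - Qs = 62 - 14 = 48.

48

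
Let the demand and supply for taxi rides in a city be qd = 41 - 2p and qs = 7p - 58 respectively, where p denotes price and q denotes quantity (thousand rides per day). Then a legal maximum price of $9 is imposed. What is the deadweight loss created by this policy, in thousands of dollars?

63

In a free market, 41 - 2p = 7p - 58 gives the equilibrium p* = 11, q* = 19.
Because the ceiling (9) lies below the market-clearing price, it is binding.
At p = 9: qd = 41 - 2·9 = 23 and qs = 7·9 - 58 = 5.
Quantity traded falls to 5. At q = 5 the demand price is (41 - 5)/2 = 18 and the supply price is (58 + 5)/7 = 9.
Deadweight loss = ½ · (18 - 9) · (19 - 5) = ½ · 9 · 14 = 63.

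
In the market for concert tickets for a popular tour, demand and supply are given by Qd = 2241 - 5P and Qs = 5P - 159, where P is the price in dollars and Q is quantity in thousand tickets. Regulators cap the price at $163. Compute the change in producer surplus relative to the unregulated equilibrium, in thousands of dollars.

Without the control the market clears where 2241 - 5P = 5P - 159, i.e. P* = 240 and Q* = 1041.
The ceiling of 163 is below the equilibrium price 240, so it binds.
At P = 163: Qd = 2241 - 5·163 = 1426 and Qs = 5·163 - 159 = 656.
Producer surplus without the control is ½ · (240 - 31.8) · 1041 = 108368.1.
With the ceiling, producers sell 656 units at 163, so PS = ½ · (163 - 31.8) · 656 = 43033.6.
Change in producer surplus = 43033.6 - 108368.1 = -65334.5.

-65334.5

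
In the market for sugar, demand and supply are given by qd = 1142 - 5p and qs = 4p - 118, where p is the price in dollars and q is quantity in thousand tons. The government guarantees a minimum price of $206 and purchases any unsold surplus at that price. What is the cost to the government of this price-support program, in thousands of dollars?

122364

Equilibrium: 1142 - 5p = 4p - 118, so 1260 = 9p and p* = 140, q* = 442.
Since 206 > 140, the floor is binding.
At p = 206: qd = 1142 - 5·206 = 112 and qs = 4·206 - 118 = 706.
Surplus = qs - qd = 594.
Government expenditure = surplus × support price = 594 × 206 = 122364.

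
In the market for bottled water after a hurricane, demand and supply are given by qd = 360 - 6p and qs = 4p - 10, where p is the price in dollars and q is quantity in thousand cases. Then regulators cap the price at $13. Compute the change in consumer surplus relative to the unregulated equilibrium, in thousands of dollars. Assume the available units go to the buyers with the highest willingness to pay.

240

Equilibrium: 360 - 6p = 4p - 10, so 370 = 10p and p* = 37, q* = 138.
Since 13 < 37, the ceiling is binding.
At p = 13: qd = 360 - 6·13 = 282 and qs = 4·13 - 10 = 42.
Consumer surplus without the control is ½ · (60 - 37) · 138 = 1587.
With the ceiling, 42 units are sold at 13 (assume they go to the highest-value buyers). The demand price at q = 42 is 53, so CS = ½ · [(60 - 13) + (53 - 13)] · 42 = 1827.
Change in consumer surplus = 1827 - 1587 = 240.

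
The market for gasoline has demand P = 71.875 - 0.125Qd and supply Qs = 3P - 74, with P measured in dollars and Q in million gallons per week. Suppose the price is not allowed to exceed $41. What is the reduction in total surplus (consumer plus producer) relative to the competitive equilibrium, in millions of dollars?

668.25

Rearranging demand gives Qd = 575 - 8P. Without the control the market clears where 575 - 8P = 3P - 74, i.e. P* = 59 and Q* = 103.
Since 41 < 59, the ceiling is binding.
At P = 41: Qd = 575 - 8·41 = 247 and Qs = 3·41 - 74 = 49.
Quantity traded falls to 49. At Q = 49 the demand price is (575 - 49)/8 = 65.75 and the supply price is (74 + 49)/3 = 41.
Deadweight loss = ½ · (65.75 - 41) · (103 - 49) = ½ · 24.75 · 54 = 668.25.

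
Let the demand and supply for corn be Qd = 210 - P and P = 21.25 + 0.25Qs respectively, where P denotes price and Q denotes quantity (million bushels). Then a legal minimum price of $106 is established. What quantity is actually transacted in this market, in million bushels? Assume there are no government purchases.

Rearranging supply gives Qs = 4P - 85. Without the control the market clears where 210 - P = 4P - 85, i.e. P* = 59 and Q* = 151.
The floor of 106 is above the equilibrium price 59, so it binds.
At P = 106: Qd = 210 - 106 = 104 and Qs = 4·106 - 85 = 339.
The quantity actually transacted is the short side, demand: 104.

104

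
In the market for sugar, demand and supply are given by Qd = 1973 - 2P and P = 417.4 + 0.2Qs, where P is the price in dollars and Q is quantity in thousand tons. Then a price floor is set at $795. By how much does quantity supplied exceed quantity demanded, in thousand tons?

Rearranging supply gives Qs = 5P - 2087. In a free market, 1973 - 2P = 5P - 2087 gives the equilibrium P* = 580, Q* = 813.
Since 795 > 580, the floor is binding.
At P = 795: Qd = 1973 - 2·795 = 383 and Qs = 5·795 - 2087 = 1888.
Surplus = Qs - Qd = 1888 - 383 = 1505.

1505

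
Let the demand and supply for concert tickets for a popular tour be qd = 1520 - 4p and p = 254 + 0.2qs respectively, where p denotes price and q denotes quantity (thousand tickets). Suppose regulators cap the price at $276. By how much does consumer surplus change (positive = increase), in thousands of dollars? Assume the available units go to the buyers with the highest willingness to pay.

Rearranging supply gives qs = 5p - 1270. In a free market, 1520 - 4p = 5p - 1270 gives the equilibrium p* = 310, q* = 280.
Because the ceiling (276) lies below the market-clearing price, it is binding.
At p = 276: qd = 1520 - 4·276 = 416 and qs = 5·276 - 1270 = 110.
Consumer surplus without the control is ½ · (380 - 310) · 280 = 9800.
With the ceiling, 110 units are sold at 276 (assume they go to the highest-value buyers). The demand price at q = 110 is 352.5, so CS = ½ · [(380 - 276) + (352.5 - 276)] · 110 = 9927.5.
Change in consumer surplus = 9927.5 - 9800 = 127.5.

127.5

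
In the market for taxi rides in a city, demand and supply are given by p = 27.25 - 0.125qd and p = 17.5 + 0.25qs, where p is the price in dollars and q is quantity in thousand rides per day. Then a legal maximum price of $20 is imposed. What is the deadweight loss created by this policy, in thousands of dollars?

48

Rearranging demand gives qd = 218 - 8p; rearranging supply gives qs = 4p - 70. Equilibrium: 218 - 8p = 4p - 70, so 288 = 12p and p* = 24, q* = 26.
Because the ceiling (20) lies below the market-clearing price, it is binding.
At p = 20: qd = 218 - 8·20 = 58 and qs = 4·20 - 70 = 10.
Quantity traded falls to 10. At q = 10 the demand price is (218 - 10)/8 = 26 and the supply price is (70 + 10)/4 = 20.
Deadweight loss = ½ · (26 - 20) · (26 - 10) = ½ · 6 · 16 = 48.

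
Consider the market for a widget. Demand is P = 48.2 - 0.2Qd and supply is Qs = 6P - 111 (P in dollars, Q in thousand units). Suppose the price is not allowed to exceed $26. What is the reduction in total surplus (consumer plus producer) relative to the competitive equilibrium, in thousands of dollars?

Rearranging demand gives Qd = 241 - 5P. Equilibrium: 241 - 5P = 6P - 111, so 352 = 11P and P* = 32, Q* = 81.
The ceiling of 26 is below the equilibrium price 32, so it binds.
At P = 26: Qd = 241 - 5·26 = 111 and Qs = 6·26 - 111 = 45.
Quantity traded falls to 45. At Q = 45 the demand price is (241 - 45)/5 = 39.2 and the supply price is (111 + 45)/6 = 26.
Deadweight loss = ½ · (39.2 - 26) · (81 - 45) = ½ · 13.2 · 36 = 237.6.

237.6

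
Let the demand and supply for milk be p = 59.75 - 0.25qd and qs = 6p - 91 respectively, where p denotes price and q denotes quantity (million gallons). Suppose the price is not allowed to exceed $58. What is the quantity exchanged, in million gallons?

Rearranging demand gives qd = 239 - 4p. Setting quantity demanded equal to quantity supplied, 239 - 4p = 6p - 91, gives p* = 33 and q* = 107.
The ceiling of 58 is above the equilibrium price 33, so it is not binding; the market clears at p* = 33, q* = 107.

107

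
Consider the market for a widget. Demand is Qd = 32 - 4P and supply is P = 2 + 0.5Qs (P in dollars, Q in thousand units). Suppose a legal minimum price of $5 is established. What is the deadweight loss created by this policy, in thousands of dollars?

Rearranging supply gives Qs = 2P - 4. In a free market, 32 - 4P = 2P - 4 gives the equilibrium P* = 6, Q* = 8.
The floor of 5 is below the equilibrium price 6, so it is not binding; the market clears at P* = 6, Q* = 8.
Since the control does not bind, no trades are prevented and deadweight loss is zero.

0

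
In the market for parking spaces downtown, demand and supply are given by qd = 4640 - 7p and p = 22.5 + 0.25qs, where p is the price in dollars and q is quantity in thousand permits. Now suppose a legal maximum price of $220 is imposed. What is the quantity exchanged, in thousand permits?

790

Rearranging supply gives qs = 4p - 90. Setting quantity demanded equal to quantity supplied, 4640 - 7p = 4p - 90, gives p* = 430 and q* = 1630.
Because the ceiling (220) lies below the market-clearing price, it is binding.
At p = 220: qd = 4640 - 7·220 = 3100 and qs = 4·220 - 90 = 790.
The quantity actually transacted is the short side, supply: 790.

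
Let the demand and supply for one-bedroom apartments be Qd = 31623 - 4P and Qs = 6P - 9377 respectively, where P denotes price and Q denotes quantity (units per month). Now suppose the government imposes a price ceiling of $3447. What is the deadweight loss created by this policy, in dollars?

Setting quantity demanded equal to quantity supplied, 31623 - 4P = 6P - 9377, gives P* = 4100 and Q* = 15223.
Since 3447 < 4100, the ceiling is binding.
At P = 3447: Qd = 31623 - 4·3447 = 17835 and Qs = 6·3447 - 9377 = 11305.
Quantity traded falls to 11305. At Q = 11305 the demand price is (31623 - 11305)/4 = 5079.5 and the supply price is (9377 + 11305)/6 = 3447.
Deadweight loss = ½ · (5079.5 - 3447) · (15223 - 11305) = ½ · 1632.5 · 3918 = 3198067.5.

3198067.5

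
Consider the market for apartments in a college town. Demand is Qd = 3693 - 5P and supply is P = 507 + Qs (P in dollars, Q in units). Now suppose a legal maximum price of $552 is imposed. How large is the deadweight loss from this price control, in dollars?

13142.4

Rearranging supply gives Qs = P - 507. Without the control the market clears where 3693 - 5P = P - 507, i.e. P* = 700 and Q* = 193.
The ceiling of 552 is below the equilibrium price 700, so it binds.
At P = 552: Qd = 3693 - 5·552 = 933 and Qs = 552 - 507 = 45.
Quantity traded falls to 45. At Q = 45 the demand price is (3693 - 45)/5 = 729.6 and the supply price is 507 + 45 = 552.
Deadweight loss = ½ · (729.6 - 552) · (193 - 45) = ½ · 177.6 · 148 = 13142.4.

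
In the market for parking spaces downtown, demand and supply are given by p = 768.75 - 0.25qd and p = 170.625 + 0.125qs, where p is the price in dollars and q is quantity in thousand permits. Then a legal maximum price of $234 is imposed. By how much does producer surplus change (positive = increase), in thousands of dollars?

Rearranging demand gives qd = 3075 - 4p; rearranging supply gives qs = 8p - 1365. Equilibrium: 3075 - 4p = 8p - 1365, so 4440 = 12p and p* = 370, q* = 1595.
The ceiling of 234 is below the equilibrium price 370, so it binds.
At p = 234: qd = 3075 - 4·234 = 2139 and qs = 8·234 - 1365 = 507.
Producer surplus without the control is ½ · (370 - 170.625) · 1595 = 159001.5625.
With the ceiling, producers sell 507 units at 234, so PS = ½ · (234 - 170.625) · 507 = 16065.5625.
Change in producer surplus = 16065.5625 - 159001.5625 = -142936.

-142936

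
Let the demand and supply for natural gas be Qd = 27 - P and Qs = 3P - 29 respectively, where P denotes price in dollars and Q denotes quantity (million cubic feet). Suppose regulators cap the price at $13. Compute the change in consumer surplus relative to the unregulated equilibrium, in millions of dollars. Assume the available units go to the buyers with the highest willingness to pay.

Equilibrium: 27 - P = 3P - 29, so 56 = 4P and P* = 14, Q* = 13.
The ceiling of 13 is below the equilibrium price 14, so it binds.
At P = 13: Qd = 27 - 13 = 14 and Qs = 3·13 - 29 = 10.
Consumer surplus without the control is ½ · (27 - 14) · 13 = 84.5.
With the ceiling, 10 units are sold at 13 (assume they go to the highest-value buyers). The demand price at Q = 10 is 17, so CS = ½ · [(27 - 13) + (17 - 13)] · 10 = 90.
Change in consumer surplus = 90 - 84.5 = 5.5.

5.5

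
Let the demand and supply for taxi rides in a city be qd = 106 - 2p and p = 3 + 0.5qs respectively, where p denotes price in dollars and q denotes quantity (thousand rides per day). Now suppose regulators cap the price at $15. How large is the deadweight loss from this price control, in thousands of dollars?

Rearranging supply gives qs = 2p - 6. In a free market, 106 - 2p = 2p - 6 gives the equilibrium p* = 28, q* = 50.
The ceiling of 15 is below the equilibrium price 28, so it binds.
At p = 15: qd = 106 - 2·15 = 76 and qs = 2·15 - 6 = 24.
Quantity traded falls to 24. At q = 24 the demand price is (106 - 24)/2 = 41 and the supply price is (6 + 24)/2 = 15.
Deadweight loss = ½ · (41 - 15) · (50 - 24) = ½ · 26 · 26 = 338.

338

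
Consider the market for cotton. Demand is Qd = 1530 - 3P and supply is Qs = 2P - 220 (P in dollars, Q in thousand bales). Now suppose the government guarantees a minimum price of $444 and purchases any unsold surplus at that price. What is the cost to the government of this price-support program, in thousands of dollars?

Setting quantity demanded equal to quantity supplied, 1530 - 3P = 2P - 220, gives P* = 350 and Q* = 480.
The floor of 444 is above the equilibrium price 350, so it binds.
At P = 444: Qd = 1530 - 3·444 = 198 and Qs = 2·444 - 220 = 668.
Surplus = Qs - Qd = 470.
Government expenditure = surplus × support price = 470 × 444 = 208680.

208680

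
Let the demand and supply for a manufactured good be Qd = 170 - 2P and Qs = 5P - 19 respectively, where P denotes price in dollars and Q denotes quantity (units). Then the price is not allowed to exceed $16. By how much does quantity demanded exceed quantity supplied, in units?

77

Without the control the market clears where 170 - 2P = 5P - 19, i.e. P* = 27 and Q* = 116.
The ceiling of 16 is below the equilibrium price 27, so it binds.
At P = 16: Qd = 170 - 2·16 = 138 and Qs = 5·16 - 19 = 61.
Shortage = Qd - Qs = 138 - 61 = 77.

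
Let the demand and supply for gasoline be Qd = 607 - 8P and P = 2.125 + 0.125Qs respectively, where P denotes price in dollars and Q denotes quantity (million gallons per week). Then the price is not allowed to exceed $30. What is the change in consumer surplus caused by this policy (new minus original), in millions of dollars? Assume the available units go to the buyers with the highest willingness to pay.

Rearranging supply gives Qs = 8P - 17. Without the control the market clears where 607 - 8P = 8P - 17, i.e. P* = 39 and Q* = 295.
Because the ceiling (30) lies below the market-clearing price, it is binding.
At P = 30: Qd = 607 - 8·30 = 367 and Qs = 8·30 - 17 = 223.
Consumer surplus without the control is ½ · (75.875 - 39) · 295 = 5439.0625.
With the ceiling, 223 units are sold at 30 (assume they go to the highest-value buyers). The demand price at Q = 223 is 48, so CS = ½ · [(75.875 - 30) + (48 - 30)] · 223 = 7122.0625.
Change in consumer surplus = 7122.0625 - 5439.0625 = 1683.

1683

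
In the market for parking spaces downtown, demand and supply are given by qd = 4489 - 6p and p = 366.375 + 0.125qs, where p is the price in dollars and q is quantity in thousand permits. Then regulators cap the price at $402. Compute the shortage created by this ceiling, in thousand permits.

Rearranging supply gives qs = 8p - 2931. Setting quantity demanded equal to quantity supplied, 4489 - 6p = 8p - 2931, gives p* = 530 and q* = 1309.
Since 402 < 530, the ceiling is binding.
At p = 402: qd = 4489 - 6·402 = 2077 and qs = 8·402 - 2931 = 285.
Shortage = qd - qs = 2077 - 285 = 1792.

1792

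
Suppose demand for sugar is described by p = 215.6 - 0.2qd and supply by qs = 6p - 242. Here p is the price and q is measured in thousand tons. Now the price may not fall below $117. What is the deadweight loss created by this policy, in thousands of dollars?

Rearranging demand gives qd = 1078 - 5p. Equilibrium: 1078 - 5p = 6p - 242, so 1320 = 11p and p* = 120, q* = 478.
Since 117 is below p* = 120, the floor does not bind and the free-market outcome prevails.
Since the control does not bind, no trades are prevented and deadweight loss is zero.

0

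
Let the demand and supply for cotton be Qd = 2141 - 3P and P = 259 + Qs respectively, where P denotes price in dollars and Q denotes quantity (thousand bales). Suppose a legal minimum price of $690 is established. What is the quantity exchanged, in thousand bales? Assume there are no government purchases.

71

Rearranging supply gives Qs = P - 259. Equilibrium: 2141 - 3P = P - 259, so 2400 = 4P and P* = 600, Q* = 341.
Since 690 > 600, the floor is binding.
At P = 690: Qd = 2141 - 3·690 = 71 and Qs = 690 - 259 = 431.
The quantity actually transacted is the short side, demand: 71.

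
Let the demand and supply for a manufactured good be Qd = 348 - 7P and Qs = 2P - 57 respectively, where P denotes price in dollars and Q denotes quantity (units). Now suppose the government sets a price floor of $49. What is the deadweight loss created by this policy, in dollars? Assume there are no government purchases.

252

In a free market, 348 - 7P = 2P - 57 gives the equilibrium P* = 45, Q* = 33.
The floor of 49 is above the equilibrium price 45, so it binds.
At P = 49: Qd = 348 - 7·49 = 5 and Qs = 2·49 - 57 = 41.
Quantity traded falls to 5. At Q = 5 the demand price is (348 - 5)/7 = 49 and the supply price is (57 + 5)/2 = 31.
Deadweight loss = ½ · (49 - 31) · (33 - 5) = ½ · 18 · 28 = 252.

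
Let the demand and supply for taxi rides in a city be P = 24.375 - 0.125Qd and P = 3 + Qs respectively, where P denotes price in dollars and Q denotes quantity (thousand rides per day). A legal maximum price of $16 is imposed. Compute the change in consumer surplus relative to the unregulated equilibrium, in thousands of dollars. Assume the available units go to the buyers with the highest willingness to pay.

Rearranging demand gives Qd = 195 - 8P; rearranging supply gives Qs = P - 3. Without the control the market clears where 195 - 8P = P - 3, i.e. P* = 22 and Q* = 19.
Because the ceiling (16) lies below the market-clearing price, it is binding.
At P = 16: Qd = 195 - 8·16 = 67 and Qs = 16 - 3 = 13.
Consumer surplus without the control is ½ · (24.375 - 22) · 19 = 22.5625.
With the ceiling, 13 units are sold at 16 (assume they go to the highest-value buyers). The demand price at Q = 13 is 22.75, so CS = ½ · [(24.375 - 16) + (22.75 - 16)] · 13 = 98.3125.
Change in consumer surplus = 98.3125 - 22.5625 = 75.75.

75.75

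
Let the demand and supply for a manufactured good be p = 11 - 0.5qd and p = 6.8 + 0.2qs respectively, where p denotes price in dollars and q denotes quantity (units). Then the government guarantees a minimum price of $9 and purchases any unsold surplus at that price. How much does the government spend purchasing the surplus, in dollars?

Rearranging demand gives qd = 22 - 2p; rearranging supply gives qs = 5p - 34. Equilibrium: 22 - 2p = 5p - 34, so 56 = 7p and p* = 8, q* = 6.
The floor of 9 is above the equilibrium price 8, so it binds.
At p = 9: qd = 22 - 2·9 = 4 and qs = 5·9 - 34 = 11.
Surplus = qs - qd = 7.
Government expenditure = surplus × support price = 7 × 9 = 63.

63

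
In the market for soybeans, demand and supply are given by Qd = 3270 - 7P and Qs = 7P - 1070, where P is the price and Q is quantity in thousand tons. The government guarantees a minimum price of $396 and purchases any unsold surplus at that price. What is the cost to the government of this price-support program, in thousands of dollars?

476784

Equilibrium: 3270 - 7P = 7P - 1070, so 4340 = 14P and P* = 310, Q* = 1100.
Since 396 > 310, the floor is binding.
At P = 396: Qd = 3270 - 7·396 = 498 and Qs = 7·396 - 1070 = 1702.
Surplus = Qs - Qd = 1204.
Government expenditure = surplus × support price = 1204 × 396 = 476784.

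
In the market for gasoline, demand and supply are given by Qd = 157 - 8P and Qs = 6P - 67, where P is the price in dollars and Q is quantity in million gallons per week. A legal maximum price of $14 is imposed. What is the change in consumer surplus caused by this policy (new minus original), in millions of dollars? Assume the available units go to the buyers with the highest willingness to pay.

Setting quantity demanded equal to quantity supplied, 157 - 8P = 6P - 67, gives P* = 16 and Q* = 29.
The ceiling of 14 is below the equilibrium price 16, so it binds.
At P = 14: Qd = 157 - 8·14 = 45 and Qs = 6·14 - 67 = 17.
Consumer surplus without the control is ½ · (19.625 - 16) · 29 = 52.5625.
With the ceiling, 17 units are sold at 14 (assume they go to the highest-value buyers). The demand price at Q = 17 is 17.5, so CS = ½ · [(19.625 - 14) + (17.5 - 14)] · 17 = 77.5625.
Change in consumer surplus = 77.5625 - 52.5625 = 25.

25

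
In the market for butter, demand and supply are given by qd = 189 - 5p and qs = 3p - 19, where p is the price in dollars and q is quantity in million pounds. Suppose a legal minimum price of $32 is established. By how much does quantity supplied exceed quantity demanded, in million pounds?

Without the control the market clears where 189 - 5p = 3p - 19, i.e. p* = 26 and q* = 59.
The floor of 32 is above the equilibrium price 26, so it binds.
At p = 32: qd = 189 - 5·32 = 29 and qs = 3·32 - 19 = 77.
Surplus = qs - qd = 77 - 29 = 48.

48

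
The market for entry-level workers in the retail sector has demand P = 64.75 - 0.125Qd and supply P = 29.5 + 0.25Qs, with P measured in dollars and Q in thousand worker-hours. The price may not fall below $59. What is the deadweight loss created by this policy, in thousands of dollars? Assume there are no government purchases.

Rearranging demand gives Qd = 518 - 8P; rearranging supply gives Qs = 4P - 118. Without the control the market clears where 518 - 8P = 4P - 118, i.e. P* = 53 and Q* = 94.
Since 59 > 53, the floor is binding.
At P = 59: Qd = 518 - 8·59 = 46 and Qs = 4·59 - 118 = 118.
Quantity traded falls to 46. At Q = 46 the demand price is (518 - 46)/8 = 59 and the supply price is (118 + 46)/4 = 41.
Deadweight loss = ½ · (59 - 41) · (94 - 46) = ½ · 18 · 48 = 432.

432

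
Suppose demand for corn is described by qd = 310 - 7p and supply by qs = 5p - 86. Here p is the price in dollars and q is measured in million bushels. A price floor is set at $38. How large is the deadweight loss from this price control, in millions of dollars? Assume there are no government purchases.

210

Equilibrium: 310 - 7p = 5p - 86, so 396 = 12p and p* = 33, q* = 79.
Since 38 > 33, the floor is binding.
At p = 38: qd = 310 - 7·38 = 44 and qs = 5·38 - 86 = 104.
Quantity traded falls to 44. At q = 44 the demand price is (310 - 44)/7 = 38 and the supply price is (86 + 44)/5 = 26.
Deadweight loss = ½ · (38 - 26) · (79 - 44) = ½ · 12 · 35 = 210.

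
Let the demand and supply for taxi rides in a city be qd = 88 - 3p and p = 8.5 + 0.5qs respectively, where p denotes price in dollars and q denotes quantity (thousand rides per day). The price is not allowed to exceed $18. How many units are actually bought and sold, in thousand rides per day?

19

Rearranging supply gives qs = 2p - 17. Without the control the market clears where 88 - 3p = 2p - 17, i.e. p* = 21 and q* = 25.
Since 18 < 21, the ceiling is binding.
At p = 18: qd = 88 - 3·18 = 34 and qs = 2·18 - 17 = 19.
The quantity actually transacted is the short side, supply: 19.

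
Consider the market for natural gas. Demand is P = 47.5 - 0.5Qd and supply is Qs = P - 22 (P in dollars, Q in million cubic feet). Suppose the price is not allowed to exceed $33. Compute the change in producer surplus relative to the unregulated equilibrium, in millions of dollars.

Rearranging demand gives Qd = 95 - 2P. Equilibrium: 95 - 2P = P - 22, so 117 = 3P and P* = 39, Q* = 17.
Since 33 < 39, the ceiling is binding.
At P = 33: Qd = 95 - 2·33 = 29 and Qs = 33 - 22 = 11.
Producer surplus without the control is ½ · (39 - 22) · 17 = 144.5.
With the ceiling, producers sell 11 units at 33, so PS = ½ · (33 - 22) · 11 = 60.5.
Change in producer surplus = 60.5 - 144.5 = -84.

-84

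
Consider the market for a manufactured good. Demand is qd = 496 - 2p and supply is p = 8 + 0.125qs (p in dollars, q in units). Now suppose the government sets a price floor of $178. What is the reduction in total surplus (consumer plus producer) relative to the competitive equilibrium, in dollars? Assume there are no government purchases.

18605

Rearranging supply gives qs = 8p - 64. Equilibrium: 496 - 2p = 8p - 64, so 560 = 10p and p* = 56, q* = 384.
Since 178 > 56, the floor is binding.
At p = 178: qd = 496 - 2·178 = 140 and qs = 8·178 - 64 = 1360.
Quantity traded falls to 140. At q = 140 the demand price is (496 - 140)/2 = 178 and the supply price is (64 + 140)/8 = 25.5.
Deadweight loss = ½ · (178 - 25.5) · (384 - 140) = ½ · 152.5 · 244 = 18605.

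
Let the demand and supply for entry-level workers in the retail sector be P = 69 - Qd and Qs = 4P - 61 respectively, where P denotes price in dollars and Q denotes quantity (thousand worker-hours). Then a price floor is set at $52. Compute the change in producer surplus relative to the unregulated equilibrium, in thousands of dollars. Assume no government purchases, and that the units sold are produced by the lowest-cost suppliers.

Rearranging demand gives Qd = 69 - P. Setting quantity demanded equal to quantity supplied, 69 - P = 4P - 61, gives P* = 26 and Q* = 43.
Since 52 > 26, the floor is binding.
At P = 52: Qd = 69 - 52 = 17 and Qs = 4·52 - 61 = 147.
Producer surplus without the control is ½ · (26 - 15.25) · 43 = 231.125.
With the floor, 17 units are sold at 52. The supply price at Q = 17 is 19.5, so PS = ½ · [(52 - 15.25) + (52 - 19.5)] · 17 = 588.625.
Change in producer surplus = 588.625 - 231.125 = 357.5.

357.5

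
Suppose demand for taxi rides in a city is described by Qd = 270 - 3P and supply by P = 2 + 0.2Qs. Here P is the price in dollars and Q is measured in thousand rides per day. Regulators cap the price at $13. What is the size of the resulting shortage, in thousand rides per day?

176

Rearranging supply gives Qs = 5P - 10. Setting quantity demanded equal to quantity supplied, 270 - 3P = 5P - 10, gives P* = 35 and Q* = 165.
The ceiling of 13 is below the equilibrium price 35, so it binds.
At P = 13: Qd = 270 - 3·13 = 231 and Qs = 5·13 - 10 = 55.
Shortage = Qd - Qs = 231 - 55 = 176.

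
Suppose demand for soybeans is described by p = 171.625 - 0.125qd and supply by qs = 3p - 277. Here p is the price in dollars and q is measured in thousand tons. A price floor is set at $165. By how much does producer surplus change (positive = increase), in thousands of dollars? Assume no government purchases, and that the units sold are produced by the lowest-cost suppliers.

Rearranging demand gives qd = 1373 - 8p. Setting quantity demanded equal to quantity supplied, 1373 - 8p = 3p - 277, gives p* = 150 and q* = 173.
Since 165 > 150, the floor is binding.
At p = 165: qd = 1373 - 8·165 = 53 and qs = 3·165 - 277 = 218.
Producer surplus without the control is ½ · (150 - 277/3) · 173 = 29929/6.
With the floor, 53 units are sold at 165. The supply price at q = 53 is 110, so PS = ½ · [(165 - 277/3) + (165 - 110)] · 53 = 20299/6.
Change in producer surplus = 20299/6 - 29929/6 = -1605.

-1605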